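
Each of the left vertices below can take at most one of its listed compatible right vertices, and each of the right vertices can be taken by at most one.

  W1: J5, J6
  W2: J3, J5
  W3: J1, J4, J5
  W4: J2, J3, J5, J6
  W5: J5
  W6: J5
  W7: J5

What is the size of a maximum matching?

5

Unit-capacity flow: source→left, listed edges, right→sink; max matching = max flow.
Augmenting path W1→J5 (+1); matched 1.
Augmenting path W2→J3 (+1); matched 2.
Augmenting path W3→J1 (+1); matched 3.
Augmenting path W4→J2 (+1); matched 4.
Augmenting path W5→J5→W1→J6 (+1); matched 5.
No augmenting path remains; maximum matching = 5.
König certificate: {W1, W2, W3, W4, J5} is a vertex cover of size 5 (every listed pair touches it), so no matching can be larger.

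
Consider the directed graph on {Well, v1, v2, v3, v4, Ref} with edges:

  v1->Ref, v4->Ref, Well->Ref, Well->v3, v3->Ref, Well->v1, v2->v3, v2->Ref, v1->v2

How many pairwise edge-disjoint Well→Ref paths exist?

3

Assign every edge capacity 1; by Menger, the answer equals the max flow.
Path Well→Ref (+1); total 1.
Path Well→v1→Ref (+1); total 2.
Path Well→v3→Ref (+1); total 3.
No residual Well→Ref path; max flow = 3.
Certifying cut of size 3: {Well→Ref, Well→v1, Well→v3}.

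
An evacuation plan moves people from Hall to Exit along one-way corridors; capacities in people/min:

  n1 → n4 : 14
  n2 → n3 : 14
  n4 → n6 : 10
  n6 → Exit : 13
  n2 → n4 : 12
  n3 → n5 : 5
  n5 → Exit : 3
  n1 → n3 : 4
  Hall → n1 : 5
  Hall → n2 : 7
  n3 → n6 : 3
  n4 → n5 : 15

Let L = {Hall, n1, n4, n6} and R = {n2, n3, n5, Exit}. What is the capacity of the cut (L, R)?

39

Edges leaving {Hall, n1, n4, n6}: Hall→n2 (7), n1→n3 (4), n4→n5 (15), n6→Exit (13).
Cut capacity = 7 + 4 + 15 + 13 = 39.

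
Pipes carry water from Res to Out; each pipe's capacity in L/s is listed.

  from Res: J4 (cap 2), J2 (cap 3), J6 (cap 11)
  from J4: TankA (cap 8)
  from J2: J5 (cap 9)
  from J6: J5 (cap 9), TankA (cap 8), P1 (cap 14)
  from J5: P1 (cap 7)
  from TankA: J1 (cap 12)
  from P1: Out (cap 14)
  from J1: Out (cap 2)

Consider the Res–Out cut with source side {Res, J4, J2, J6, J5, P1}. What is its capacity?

Edges leaving {Res, J4, J2, J6, J5, P1}: J4→TankA (8), J6→TankA (8), P1→Out (14).
Cut capacity = 8 + 8 + 14 = 30.

30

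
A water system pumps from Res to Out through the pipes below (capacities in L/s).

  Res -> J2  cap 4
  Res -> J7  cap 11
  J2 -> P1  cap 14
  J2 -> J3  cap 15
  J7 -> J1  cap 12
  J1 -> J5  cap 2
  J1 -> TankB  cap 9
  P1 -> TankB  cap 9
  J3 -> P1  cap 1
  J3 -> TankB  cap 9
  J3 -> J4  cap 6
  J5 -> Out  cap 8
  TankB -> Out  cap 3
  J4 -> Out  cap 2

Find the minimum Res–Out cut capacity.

Augment Res→J2→P1→TankB→Out: bottleneck 3, flow now 3.
Augment Res→J2→J3→J4→Out: bottleneck 1, flow now 4.
Augment Res→J7→J1→J5→Out: bottleneck 2, flow now 6.
Augment Res→J7→J1→TankB→P1→J2→J3→J4→Out: bottleneck 1, flow now 7. (uses reverse residual edge)
No augmenting path remains; maximum flow = 7.
By max-flow min-cut, the minimum cut capacity equals the max flow.
In the residual graph, reachable from Res: {Res, J2, J7, J1, P1, J3, TankB, J4}.
Min-cut edges: J1→J5 (2), TankB→Out (3), J4→Out (2); capacity 2 + 3 + 2 = 7.

7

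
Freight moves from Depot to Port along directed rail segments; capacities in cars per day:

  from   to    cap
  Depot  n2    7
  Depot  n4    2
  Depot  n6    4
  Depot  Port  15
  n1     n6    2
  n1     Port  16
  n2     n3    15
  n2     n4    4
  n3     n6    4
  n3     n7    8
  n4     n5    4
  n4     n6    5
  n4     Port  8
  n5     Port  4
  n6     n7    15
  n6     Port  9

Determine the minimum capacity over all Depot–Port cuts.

28

Augment Depot→Port: bottleneck 15, flow now 15.
Augment Depot→n4→Port: bottleneck 2, flow now 17.
Augment Depot→n6→Port: bottleneck 4, flow now 21.
Augment Depot→n2→n4→Port: bottleneck 4, flow now 25.
Augment Depot→n2→n3→n6→Port: bottleneck 3, flow now 28.
No augmenting path remains; maximum flow = 28.
By max-flow min-cut, the minimum cut capacity equals the max flow.
In the residual graph, reachable from Depot: {Depot}.
Min-cut edges: Depot→n2 (7), Depot→n4 (2), Depot→n6 (4), Depot→Port (15); capacity 7 + 2 + 4 + 15 = 28.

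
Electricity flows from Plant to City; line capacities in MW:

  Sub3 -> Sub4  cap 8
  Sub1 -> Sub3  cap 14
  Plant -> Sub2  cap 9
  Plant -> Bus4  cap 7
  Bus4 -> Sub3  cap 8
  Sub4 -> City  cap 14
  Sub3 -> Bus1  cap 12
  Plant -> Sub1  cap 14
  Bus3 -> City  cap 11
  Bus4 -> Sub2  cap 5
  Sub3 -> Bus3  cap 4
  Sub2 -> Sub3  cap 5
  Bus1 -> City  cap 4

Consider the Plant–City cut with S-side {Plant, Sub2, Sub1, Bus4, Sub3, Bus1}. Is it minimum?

Yes — it is a minimum cut (capacity 16).

Given cut capacity: 4 + 8 + 4 = 16.
Augment Plant→Sub2→Sub3→Bus3→City: bottleneck 4, flow now 4.
Augment Plant→Sub2→Sub3→Bus1→City: bottleneck 1, flow now 5.
Augment Plant→Sub1→Sub3→Bus1→City: bottleneck 3, flow now 8.
Augment Plant→Sub1→Sub3→Sub4→City: bottleneck 8, flow now 16.
No augmenting path remains; maximum flow = 16.
Cut capacity 16 equals the max flow, so it is a minimum cut.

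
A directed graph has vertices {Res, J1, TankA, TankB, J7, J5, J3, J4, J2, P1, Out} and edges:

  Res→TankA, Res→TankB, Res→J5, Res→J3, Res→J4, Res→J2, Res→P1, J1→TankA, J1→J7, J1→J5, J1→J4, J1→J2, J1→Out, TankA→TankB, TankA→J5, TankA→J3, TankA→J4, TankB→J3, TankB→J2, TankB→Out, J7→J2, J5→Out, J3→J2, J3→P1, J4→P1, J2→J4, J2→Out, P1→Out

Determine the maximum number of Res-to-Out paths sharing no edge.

4

Assign every edge capacity 1; by Menger, the answer equals the max flow.
Path Res→TankB→Out (+1); total 1.
Path Res→J5→Out (+1); total 2.
Path Res→J2→Out (+1); total 3.
Path Res→P1→Out (+1); total 4.
No residual Res→Out path; max flow = 4.
Certifying cut of size 4: {J2→Out, J5→Out, P1→Out, TankB→Out}.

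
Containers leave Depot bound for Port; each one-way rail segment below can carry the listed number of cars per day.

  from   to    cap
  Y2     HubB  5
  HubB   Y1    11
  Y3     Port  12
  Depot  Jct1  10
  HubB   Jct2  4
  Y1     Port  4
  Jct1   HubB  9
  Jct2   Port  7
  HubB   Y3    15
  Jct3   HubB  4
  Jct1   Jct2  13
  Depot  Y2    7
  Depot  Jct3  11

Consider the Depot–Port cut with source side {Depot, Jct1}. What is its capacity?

40

Edges leaving {Depot, Jct1}: Depot→Y2 (7), Depot→Jct3 (11), Jct1→HubB (9), Jct1→Jct2 (13).
Cut capacity = 7 + 11 + 9 + 13 = 40.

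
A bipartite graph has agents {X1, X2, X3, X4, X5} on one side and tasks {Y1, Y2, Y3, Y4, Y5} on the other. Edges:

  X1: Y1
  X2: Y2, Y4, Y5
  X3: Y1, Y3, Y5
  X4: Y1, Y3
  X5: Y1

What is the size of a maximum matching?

4

Unit-capacity flow: source→left, listed edges, right→sink; max matching = max flow.
Augmenting path X1→Y1 (+1); matched 1.
Augmenting path X2→Y2 (+1); matched 2.
Augmenting path X3→Y3 (+1); matched 3.
Augmenting path X4→Y3→X3→Y5 (+1); matched 4.
No augmenting path remains; maximum matching = 4.
König certificate: {X2, X3, X4, Y1} is a vertex cover of size 4 (every listed pair touches it), so no matching can be larger.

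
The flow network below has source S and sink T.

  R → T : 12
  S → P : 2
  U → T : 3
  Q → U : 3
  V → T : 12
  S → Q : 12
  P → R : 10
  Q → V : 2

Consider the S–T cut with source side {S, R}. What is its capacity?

26

Edges leaving {S, R}: S→P (2), S→Q (12), R→T (12).
Cut capacity = 2 + 12 + 12 = 26.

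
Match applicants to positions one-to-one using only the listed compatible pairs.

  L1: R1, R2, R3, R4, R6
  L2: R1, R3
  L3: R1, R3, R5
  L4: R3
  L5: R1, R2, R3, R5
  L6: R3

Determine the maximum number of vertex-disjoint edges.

Unit-capacity flow: source→left, listed edges, right→sink; max matching = max flow.
Augmenting path L1→R1 (+1); matched 1.
Augmenting path L2→R3 (+1); matched 2.
Augmenting path L3→R5 (+1); matched 3.
Augmenting path L5→R2 (+1); matched 4.
Augmenting path L4→R3→L2→R1→L1→R4 (+1); matched 5.
No augmenting path remains; maximum matching = 5.
König certificate: {L1, L2, L3, L5, R3} is a vertex cover of size 5 (every listed pair touches it), so no matching can be larger.

5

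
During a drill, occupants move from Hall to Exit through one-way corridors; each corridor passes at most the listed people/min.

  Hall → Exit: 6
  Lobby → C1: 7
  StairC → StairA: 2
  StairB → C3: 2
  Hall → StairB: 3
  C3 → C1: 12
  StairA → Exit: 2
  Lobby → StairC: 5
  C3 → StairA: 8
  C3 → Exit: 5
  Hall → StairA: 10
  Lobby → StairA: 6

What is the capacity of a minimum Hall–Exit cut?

Augment Hall→Exit: bottleneck 6, flow now 6.
Augment Hall→StairA→Exit: bottleneck 2, flow now 8.
Augment Hall→StairB→C3→Exit: bottleneck 2, flow now 10.
No augmenting path remains; maximum flow = 10.
By max-flow min-cut, the minimum cut capacity equals the max flow.
In the residual graph, reachable from Hall: {Hall, StairB, StairA}.
Min-cut edges: Hall→Exit (6), StairB→C3 (2), StairA→Exit (2); capacity 6 + 2 + 2 = 10.

10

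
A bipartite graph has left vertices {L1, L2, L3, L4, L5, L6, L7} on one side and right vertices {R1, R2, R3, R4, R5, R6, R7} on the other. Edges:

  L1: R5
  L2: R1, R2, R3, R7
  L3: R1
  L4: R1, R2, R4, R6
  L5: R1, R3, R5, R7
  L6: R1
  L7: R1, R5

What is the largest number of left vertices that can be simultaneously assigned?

5

Unit-capacity flow: source→left, listed edges, right→sink; max matching = max flow.
Augmenting path L1→R5 (+1); matched 1.
Augmenting path L2→R1 (+1); matched 2.
Augmenting path L4→R2 (+1); matched 3.
Augmenting path L5→R3 (+1); matched 4.
Augmenting path L3→R1→L2→R7 (+1); matched 5.
No augmenting path remains; maximum matching = 5.
König certificate: {L2, L4, L5, R1, R5} is a vertex cover of size 5 (every listed pair touches it), so no matching can be larger.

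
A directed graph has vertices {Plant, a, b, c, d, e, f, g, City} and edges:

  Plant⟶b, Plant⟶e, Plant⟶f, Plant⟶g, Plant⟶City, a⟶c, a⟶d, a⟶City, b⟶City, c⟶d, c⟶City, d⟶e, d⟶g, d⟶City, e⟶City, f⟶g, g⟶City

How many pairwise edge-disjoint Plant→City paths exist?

4

Assign every edge capacity 1; by Menger, the answer equals the max flow.
Path Plant→City (+1); total 1.
Path Plant→b→City (+1); total 2.
Path Plant→e→City (+1); total 3.
Path Plant→g→City (+1); total 4.
No residual Plant→City path; max flow = 4.
Certifying cut of size 4: {Plant→City, Plant→b, Plant→e, g→City}.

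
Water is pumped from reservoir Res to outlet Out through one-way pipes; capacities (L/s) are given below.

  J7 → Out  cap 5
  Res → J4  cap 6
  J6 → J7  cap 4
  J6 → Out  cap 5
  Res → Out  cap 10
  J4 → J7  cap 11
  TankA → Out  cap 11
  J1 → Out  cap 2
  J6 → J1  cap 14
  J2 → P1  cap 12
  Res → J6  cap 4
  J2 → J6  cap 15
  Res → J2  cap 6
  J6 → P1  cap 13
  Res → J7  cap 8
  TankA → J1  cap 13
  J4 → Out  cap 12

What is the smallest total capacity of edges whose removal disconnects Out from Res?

28

Augment Res→Out: bottleneck 10, flow now 10.
Augment Res→J4→Out: bottleneck 6, flow now 16.
Augment Res→J6→Out: bottleneck 4, flow now 20.
Augment Res→J7→Out: bottleneck 5, flow now 25.
Augment Res→J2→J6→Out: bottleneck 1, flow now 26.
Augment Res→J2→J6→J1→Out: bottleneck 2, flow now 28.
No augmenting path remains; maximum flow = 28.
By max-flow min-cut, the minimum cut capacity equals the max flow.
In the residual graph, reachable from Res: {Res, J2, J6, J7, P1, J1}.
Min-cut edges: Res→J4 (6), Res→Out (10), J6→Out (5), J7→Out (5), J1→Out (2); capacity 6 + 10 + 5 + 5 + 2 = 28.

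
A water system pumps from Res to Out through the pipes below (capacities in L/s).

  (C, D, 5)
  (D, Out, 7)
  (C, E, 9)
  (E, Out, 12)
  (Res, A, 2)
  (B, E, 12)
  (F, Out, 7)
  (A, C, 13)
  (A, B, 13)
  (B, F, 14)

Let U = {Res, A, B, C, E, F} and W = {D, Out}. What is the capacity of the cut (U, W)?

24

Edges leaving {Res, A, B, C, E, F}: C→D (5), E→Out (12), F→Out (7).
Cut capacity = 5 + 12 + 7 = 24.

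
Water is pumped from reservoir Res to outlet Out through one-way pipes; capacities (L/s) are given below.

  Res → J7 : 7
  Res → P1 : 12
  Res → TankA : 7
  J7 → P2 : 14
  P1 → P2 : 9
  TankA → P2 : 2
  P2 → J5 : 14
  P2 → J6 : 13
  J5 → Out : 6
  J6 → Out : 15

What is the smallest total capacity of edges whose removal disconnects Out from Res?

18

Augment Res→J7→P2→J5→Out: bottleneck 6, flow now 6.
Augment Res→J7→P2→J6→Out: bottleneck 1, flow now 7.
Augment Res→P1→P2→J6→Out: bottleneck 9, flow now 16.
Augment Res→TankA→P2→J6→Out: bottleneck 2, flow now 18.
No augmenting path remains; maximum flow = 18.
By max-flow min-cut, the minimum cut capacity equals the max flow.
In the residual graph, reachable from Res: {Res, P1, TankA}.
Min-cut edges: Res→J7 (7), P1→P2 (9), TankA→P2 (2); capacity 7 + 9 + 2 = 18.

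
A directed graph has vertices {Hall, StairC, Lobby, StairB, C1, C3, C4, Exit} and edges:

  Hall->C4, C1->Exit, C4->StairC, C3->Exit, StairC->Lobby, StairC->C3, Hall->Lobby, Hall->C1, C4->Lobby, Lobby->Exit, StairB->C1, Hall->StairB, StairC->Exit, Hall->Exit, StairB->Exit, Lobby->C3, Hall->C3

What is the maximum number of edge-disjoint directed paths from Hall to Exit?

6

Assign every edge capacity 1; by Menger, the answer equals the max flow.
Path Hall→Exit (+1); total 1.
Path Hall→Lobby→Exit (+1); total 2.
Path Hall→StairB→Exit (+1); total 3.
Path Hall→C1→Exit (+1); total 4.
Path Hall→C3→Exit (+1); total 5.
Path Hall→C4→StairC→Exit (+1); total 6.
No residual Hall→Exit path; max flow = 6.
Certifying cut of size 6: {Hall→C1, Hall→C3, Hall→C4, Hall→Exit, Hall→Lobby, Hall→StairB}.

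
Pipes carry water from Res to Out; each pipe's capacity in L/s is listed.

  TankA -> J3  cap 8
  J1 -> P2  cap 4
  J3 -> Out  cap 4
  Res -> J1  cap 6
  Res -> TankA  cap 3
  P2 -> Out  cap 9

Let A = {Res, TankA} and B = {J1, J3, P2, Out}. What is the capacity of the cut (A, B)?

Edges leaving {Res, TankA}: Res→J1 (6), TankA→J3 (8).
Cut capacity = 6 + 8 = 14.

14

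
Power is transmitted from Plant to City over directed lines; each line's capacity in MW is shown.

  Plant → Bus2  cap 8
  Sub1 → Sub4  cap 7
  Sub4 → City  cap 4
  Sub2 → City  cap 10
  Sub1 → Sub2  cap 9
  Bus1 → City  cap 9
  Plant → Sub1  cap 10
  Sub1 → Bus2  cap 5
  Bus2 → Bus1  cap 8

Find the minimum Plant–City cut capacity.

Augment Plant→Sub1→Sub2→City: bottleneck 9, flow now 9.
Augment Plant→Sub1→Sub4→City: bottleneck 1, flow now 10.
Augment Plant→Bus2→Bus1→City: bottleneck 8, flow now 18.
No augmenting path remains; maximum flow = 18.
By max-flow min-cut, the minimum cut capacity equals the max flow.
In the residual graph, reachable from Plant: {Plant}.
Min-cut edges: Plant→Sub1 (10), Plant→Bus2 (8); capacity 10 + 8 = 18.

18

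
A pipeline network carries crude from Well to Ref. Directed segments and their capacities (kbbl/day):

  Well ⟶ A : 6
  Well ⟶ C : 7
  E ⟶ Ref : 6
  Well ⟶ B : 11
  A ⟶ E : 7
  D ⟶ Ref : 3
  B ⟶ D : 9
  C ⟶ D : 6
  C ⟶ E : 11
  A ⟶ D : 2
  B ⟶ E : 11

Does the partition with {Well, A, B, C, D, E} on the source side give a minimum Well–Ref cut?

Yes — it is a minimum cut (capacity 9).

Given cut capacity: 3 + 6 = 9.
Augment Well→A→D→Ref: bottleneck 2, flow now 2.
Augment Well→A→E→Ref: bottleneck 4, flow now 6.
Augment Well→B→D→Ref: bottleneck 1, flow now 7.
Augment Well→B→E→Ref: bottleneck 2, flow now 9.
No augmenting path remains; maximum flow = 9.
Cut capacity 9 equals the max flow, so it is a minimum cut.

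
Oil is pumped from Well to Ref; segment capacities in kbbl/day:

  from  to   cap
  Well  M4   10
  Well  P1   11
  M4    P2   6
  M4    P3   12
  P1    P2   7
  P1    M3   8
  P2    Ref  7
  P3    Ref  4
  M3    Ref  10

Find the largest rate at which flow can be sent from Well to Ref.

19

Augment Well→M4→P2→Ref: bottleneck 6, flow now 6.
Augment Well→M4→P3→Ref: bottleneck 4, flow now 10.
Augment Well→P1→P2→Ref: bottleneck 1, flow now 11.
Augment Well→P1→M3→Ref: bottleneck 8, flow now 19.
No augmenting path remains; maximum flow = 19.
In the residual graph, reachable from Well: {Well, M4, P1, P2, P3}.
Min-cut edges: P1→M3 (8), P2→Ref (7), P3→Ref (4); capacity 8 + 7 + 4 = 19.
This cut is saturated, so no flow can exceed 19.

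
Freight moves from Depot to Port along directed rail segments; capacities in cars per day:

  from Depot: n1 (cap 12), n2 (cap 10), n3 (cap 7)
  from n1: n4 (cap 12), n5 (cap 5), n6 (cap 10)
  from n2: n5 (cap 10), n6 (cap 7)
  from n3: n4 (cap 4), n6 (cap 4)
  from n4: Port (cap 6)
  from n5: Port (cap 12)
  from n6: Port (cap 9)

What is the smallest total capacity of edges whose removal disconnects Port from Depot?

27

Augment Depot→n1→n4→Port: bottleneck 6, flow now 6.
Augment Depot→n1→n5→Port: bottleneck 5, flow now 11.
Augment Depot→n1→n6→Port: bottleneck 1, flow now 12.
Augment Depot→n2→n5→Port: bottleneck 7, flow now 19.
Augment Depot→n2→n6→Port: bottleneck 3, flow now 22.
Augment Depot→n3→n6→Port: bottleneck 4, flow now 26.
Augment Depot→n3→n4→n1→n6→Port: bottleneck 1, flow now 27. (uses reverse residual edge)
No augmenting path remains; maximum flow = 27.
By max-flow min-cut, the minimum cut capacity equals the max flow.
In the residual graph, reachable from Depot: {Depot, n1, n2, n3, n4, n5, n6}.
Min-cut edges: n4→Port (6), n5→Port (12), n6→Port (9); capacity 6 + 12 + 9 = 27.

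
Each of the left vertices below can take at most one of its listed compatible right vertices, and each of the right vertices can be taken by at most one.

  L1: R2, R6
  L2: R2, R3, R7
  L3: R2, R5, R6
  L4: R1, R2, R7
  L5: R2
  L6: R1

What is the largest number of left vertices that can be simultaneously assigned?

6

Unit-capacity flow: source→left, listed edges, right→sink; max matching = max flow.
Augmenting path L1→R2 (+1); matched 1.
Augmenting path L2→R3 (+1); matched 2.
Augmenting path L3→R5 (+1); matched 3.
Augmenting path L4→R1 (+1); matched 4.
Augmenting path L5→R2→L1→R6 (+1); matched 5.
Augmenting path L6→R1→L4→R7 (+1); matched 6.
No augmenting path remains; maximum matching = 6.
König certificate: {L1, L2, L3, L4, L5, L6} is a vertex cover of size 6 (every listed pair touches it), so no matching can be larger.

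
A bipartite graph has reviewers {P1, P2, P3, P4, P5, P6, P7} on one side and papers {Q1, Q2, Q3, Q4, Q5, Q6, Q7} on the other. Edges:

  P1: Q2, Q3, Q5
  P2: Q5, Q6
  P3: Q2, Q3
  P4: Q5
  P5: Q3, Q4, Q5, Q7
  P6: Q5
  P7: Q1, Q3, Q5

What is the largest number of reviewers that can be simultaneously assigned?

6

Unit-capacity flow: source→left, listed edges, right→sink; max matching = max flow.
Augmenting path P1→Q2 (+1); matched 1.
Augmenting path P2→Q5 (+1); matched 2.
Augmenting path P3→Q3 (+1); matched 3.
Augmenting path P5→Q4 (+1); matched 4.
Augmenting path P7→Q1 (+1); matched 5.
Augmenting path P4→Q5→P2→Q6 (+1); matched 6.
No augmenting path remains; maximum matching = 6.
König certificate: {P1, P2, P3, P5, P7, Q5} is a vertex cover of size 6 (every listed pair touches it), so no matching can be larger.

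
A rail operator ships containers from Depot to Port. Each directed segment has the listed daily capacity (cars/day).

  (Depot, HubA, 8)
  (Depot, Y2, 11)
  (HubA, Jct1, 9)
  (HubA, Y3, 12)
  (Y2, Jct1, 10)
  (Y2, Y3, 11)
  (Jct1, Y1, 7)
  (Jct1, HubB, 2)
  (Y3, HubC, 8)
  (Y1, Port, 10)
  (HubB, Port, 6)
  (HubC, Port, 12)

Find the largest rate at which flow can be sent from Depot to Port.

Augment Depot→HubA→Jct1→Y1→Port: bottleneck 7, flow now 7.
Augment Depot→HubA→Jct1→HubB→Port: bottleneck 1, flow now 8.
Augment Depot→Y2→Jct1→HubB→Port: bottleneck 1, flow now 9.
Augment Depot→Y2→Y3→HubC→Port: bottleneck 8, flow now 17.
No augmenting path remains; maximum flow = 17.
In the residual graph, reachable from Depot: {Depot, HubA, Y2, Jct1, Y3}.
Min-cut edges: Jct1→Y1 (7), Jct1→HubB (2), Y3→HubC (8); capacity 7 + 2 + 8 = 17.
This cut is saturated, so no flow can exceed 17.

17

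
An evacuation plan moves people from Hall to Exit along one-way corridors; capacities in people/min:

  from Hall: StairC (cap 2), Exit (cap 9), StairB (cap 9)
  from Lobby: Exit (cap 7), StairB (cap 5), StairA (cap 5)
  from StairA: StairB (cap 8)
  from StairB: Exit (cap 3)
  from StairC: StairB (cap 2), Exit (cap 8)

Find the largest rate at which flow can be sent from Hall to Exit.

Augment Hall→Exit: bottleneck 9, flow now 9.
Augment Hall→StairB→Exit: bottleneck 3, flow now 12.
Augment Hall→StairC→Exit: bottleneck 2, flow now 14.
No augmenting path remains; maximum flow = 14.
In the residual graph, reachable from Hall: {Hall, StairB}.
Min-cut edges: Hall→StairC (2), Hall→Exit (9), StairB→Exit (3); capacity 2 + 9 + 3 = 14.
This cut is saturated, so no flow can exceed 14.

14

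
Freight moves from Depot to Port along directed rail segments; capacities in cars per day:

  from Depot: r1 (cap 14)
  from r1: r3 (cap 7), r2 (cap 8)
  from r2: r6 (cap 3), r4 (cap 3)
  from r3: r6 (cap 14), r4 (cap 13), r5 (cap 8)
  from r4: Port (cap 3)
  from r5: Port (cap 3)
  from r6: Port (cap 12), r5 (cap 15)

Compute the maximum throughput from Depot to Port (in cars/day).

13

Augment Depot→r1→r2→r4→Port: bottleneck 3, flow now 3.
Augment Depot→r1→r2→r6→Port: bottleneck 3, flow now 6.
Augment Depot→r1→r3→r5→Port: bottleneck 3, flow now 9.
Augment Depot→r1→r3→r6→Port: bottleneck 4, flow now 13.
No augmenting path remains; maximum flow = 13.
In the residual graph, reachable from Depot: {Depot, r1, r2}.
Min-cut edges: r1→r3 (7), r2→r4 (3), r2→r6 (3); capacity 7 + 3 + 3 = 13.
This cut is saturated, so no flow can exceed 13.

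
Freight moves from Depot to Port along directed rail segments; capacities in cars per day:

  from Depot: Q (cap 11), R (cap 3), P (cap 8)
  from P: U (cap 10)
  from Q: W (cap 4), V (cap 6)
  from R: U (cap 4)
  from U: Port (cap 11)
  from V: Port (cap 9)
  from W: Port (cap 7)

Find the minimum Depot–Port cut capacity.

Augment Depot→P→U→Port: bottleneck 8, flow now 8.
Augment Depot→Q→V→Port: bottleneck 6, flow now 14.
Augment Depot→Q→W→Port: bottleneck 4, flow now 18.
Augment Depot→R→U→Port: bottleneck 3, flow now 21.
No augmenting path remains; maximum flow = 21.
By max-flow min-cut, the minimum cut capacity equals the max flow.
In the residual graph, reachable from Depot: {Depot, Q}.
Min-cut edges: Depot→P (8), Depot→R (3), Q→V (6), Q→W (4); capacity 8 + 3 + 6 + 4 = 21.

21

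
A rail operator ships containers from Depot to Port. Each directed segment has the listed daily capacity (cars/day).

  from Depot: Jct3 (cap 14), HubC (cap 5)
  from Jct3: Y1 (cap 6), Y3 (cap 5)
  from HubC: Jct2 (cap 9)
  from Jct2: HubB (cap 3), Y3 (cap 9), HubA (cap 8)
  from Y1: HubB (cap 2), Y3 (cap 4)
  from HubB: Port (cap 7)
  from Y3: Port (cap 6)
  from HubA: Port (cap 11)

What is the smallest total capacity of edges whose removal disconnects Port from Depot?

Augment Depot→Jct3→Y3→Port: bottleneck 5, flow now 5.
Augment Depot→Jct3→Y1→HubB→Port: bottleneck 2, flow now 7.
Augment Depot→Jct3→Y1→Y3→Port: bottleneck 1, flow now 8.
Augment Depot→HubC→Jct2→HubB→Port: bottleneck 3, flow now 11.
Augment Depot→HubC→Jct2→HubA→Port: bottleneck 2, flow now 13.
No augmenting path remains; maximum flow = 13.
By max-flow min-cut, the minimum cut capacity equals the max flow.
In the residual graph, reachable from Depot: {Depot, Jct3, Y1, Y3}.
Min-cut edges: Depot→HubC (5), Y1→HubB (2), Y3→Port (6); capacity 5 + 2 + 6 = 13.

13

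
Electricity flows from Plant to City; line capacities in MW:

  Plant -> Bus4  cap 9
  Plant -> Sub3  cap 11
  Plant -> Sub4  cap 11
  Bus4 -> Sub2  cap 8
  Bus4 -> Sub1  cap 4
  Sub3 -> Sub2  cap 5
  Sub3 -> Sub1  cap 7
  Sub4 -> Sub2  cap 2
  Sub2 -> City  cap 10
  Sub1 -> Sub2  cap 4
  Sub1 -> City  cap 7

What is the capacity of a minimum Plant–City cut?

Augment Plant→Bus4→Sub2→City: bottleneck 8, flow now 8.
Augment Plant→Bus4→Sub1→City: bottleneck 1, flow now 9.
Augment Plant→Sub3→Sub2→City: bottleneck 2, flow now 11.
Augment Plant→Sub3→Sub1→City: bottleneck 6, flow now 17.
No augmenting path remains; maximum flow = 17.
By max-flow min-cut, the minimum cut capacity equals the max flow.
In the residual graph, reachable from Plant: {Plant, Bus4, Sub3, Sub4, Sub2, Sub1}.
Min-cut edges: Sub2→City (10), Sub1→City (7); capacity 10 + 7 = 17.

17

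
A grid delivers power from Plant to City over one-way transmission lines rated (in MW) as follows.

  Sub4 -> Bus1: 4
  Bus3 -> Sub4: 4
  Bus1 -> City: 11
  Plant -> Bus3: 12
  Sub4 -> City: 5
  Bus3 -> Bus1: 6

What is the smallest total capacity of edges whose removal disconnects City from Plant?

10

Augment Plant→Bus3→Sub4→City: bottleneck 4, flow now 4.
Augment Plant→Bus3→Bus1→City: bottleneck 6, flow now 10.
No augmenting path remains; maximum flow = 10.
By max-flow min-cut, the minimum cut capacity equals the max flow.
In the residual graph, reachable from Plant: {Plant, Bus3}.
Min-cut edges: Bus3→Sub4 (4), Bus3→Bus1 (6); capacity 4 + 6 = 10.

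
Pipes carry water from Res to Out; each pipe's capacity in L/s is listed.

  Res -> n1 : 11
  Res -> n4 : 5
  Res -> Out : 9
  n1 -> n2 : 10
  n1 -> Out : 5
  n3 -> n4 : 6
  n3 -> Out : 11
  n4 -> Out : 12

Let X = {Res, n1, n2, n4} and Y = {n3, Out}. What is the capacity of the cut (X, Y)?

26

Edges leaving {Res, n1, n2, n4}: Res→Out (9), n1→Out (5), n4→Out (12).
Cut capacity = 9 + 5 + 12 = 26.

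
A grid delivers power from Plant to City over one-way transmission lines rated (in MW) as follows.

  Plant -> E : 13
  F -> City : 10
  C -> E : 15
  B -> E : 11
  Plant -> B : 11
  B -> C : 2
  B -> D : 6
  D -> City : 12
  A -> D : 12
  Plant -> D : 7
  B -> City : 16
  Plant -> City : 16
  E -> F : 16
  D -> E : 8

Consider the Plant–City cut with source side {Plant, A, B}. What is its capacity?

83

Edges leaving {Plant, A, B}: Plant→D (7), Plant→E (13), Plant→City (16), A→D (12), B→C (2), B→D (6), B→E (11), B→City (16).
Cut capacity = 7 + 13 + 16 + 12 + 2 + 6 + 11 + 16 = 83.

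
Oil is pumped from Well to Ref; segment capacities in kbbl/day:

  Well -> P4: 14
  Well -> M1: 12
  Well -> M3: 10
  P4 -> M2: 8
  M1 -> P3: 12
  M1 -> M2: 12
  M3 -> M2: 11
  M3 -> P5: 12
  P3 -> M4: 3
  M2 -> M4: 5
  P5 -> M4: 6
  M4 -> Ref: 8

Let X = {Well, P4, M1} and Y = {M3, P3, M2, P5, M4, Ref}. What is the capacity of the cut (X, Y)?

42

Edges leaving {Well, P4, M1}: Well→M3 (10), P4→M2 (8), M1→P3 (12), M1→M2 (12).
Cut capacity = 10 + 8 + 12 + 12 = 42.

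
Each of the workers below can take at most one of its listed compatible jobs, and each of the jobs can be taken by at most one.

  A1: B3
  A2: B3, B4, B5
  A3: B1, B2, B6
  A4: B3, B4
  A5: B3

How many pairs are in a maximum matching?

4

Unit-capacity flow: source→left, listed edges, right→sink; max matching = max flow.
Augmenting path A1→B3 (+1); matched 1.
Augmenting path A2→B4 (+1); matched 2.
Augmenting path A3→B1 (+1); matched 3.
Augmenting path A4→B4→A2→B5 (+1); matched 4.
No augmenting path remains; maximum matching = 4.
König certificate: {A2, A3, A4, B3} is a vertex cover of size 4 (every listed pair touches it), so no matching can be larger.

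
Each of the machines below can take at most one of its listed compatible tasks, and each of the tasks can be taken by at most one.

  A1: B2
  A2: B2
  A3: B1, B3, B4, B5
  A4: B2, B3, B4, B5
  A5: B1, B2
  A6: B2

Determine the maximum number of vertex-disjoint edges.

Unit-capacity flow: source→left, listed edges, right→sink; max matching = max flow.
Augmenting path A1→B2 (+1); matched 1.
Augmenting path A3→B1 (+1); matched 2.
Augmenting path A4→B3 (+1); matched 3.
Augmenting path A5→B1→A3→B4 (+1); matched 4.
No augmenting path remains; maximum matching = 4.
König certificate: {A3, A4, A5, B2} is a vertex cover of size 4 (every listed pair touches it), so no matching can be larger.

4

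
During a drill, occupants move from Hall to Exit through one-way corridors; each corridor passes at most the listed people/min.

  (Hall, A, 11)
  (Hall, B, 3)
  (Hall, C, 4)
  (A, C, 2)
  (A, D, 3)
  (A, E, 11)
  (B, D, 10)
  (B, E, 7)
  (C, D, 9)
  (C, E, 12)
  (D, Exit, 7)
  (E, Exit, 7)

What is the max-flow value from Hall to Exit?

14

Augment Hall→A→D→Exit: bottleneck 3, flow now 3.
Augment Hall→A→E→Exit: bottleneck 7, flow now 10.
Augment Hall→B→D→Exit: bottleneck 3, flow now 13.
Augment Hall→C→D→Exit: bottleneck 1, flow now 14.
No augmenting path remains; maximum flow = 14.
In the residual graph, reachable from Hall: {Hall, A, B, C, D, E}.
Min-cut edges: D→Exit (7), E→Exit (7); capacity 7 + 7 = 14.
This cut is saturated, so no flow can exceed 14.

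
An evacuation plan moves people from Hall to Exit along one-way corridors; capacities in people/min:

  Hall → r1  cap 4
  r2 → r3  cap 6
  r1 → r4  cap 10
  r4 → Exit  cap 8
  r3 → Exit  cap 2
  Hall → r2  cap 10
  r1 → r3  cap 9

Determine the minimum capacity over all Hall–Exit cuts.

6

Augment Hall→r1→r3→Exit: bottleneck 2, flow now 2.
Augment Hall→r1→r4→Exit: bottleneck 2, flow now 4.
Augment Hall→r2→r3→r1→r4→Exit: bottleneck 2, flow now 6. (uses reverse residual edge)
No augmenting path remains; maximum flow = 6.
By max-flow min-cut, the minimum cut capacity equals the max flow.
In the residual graph, reachable from Hall: {Hall, r2, r3}.
Min-cut edges: Hall→r1 (4), r3→Exit (2); capacity 4 + 2 = 6.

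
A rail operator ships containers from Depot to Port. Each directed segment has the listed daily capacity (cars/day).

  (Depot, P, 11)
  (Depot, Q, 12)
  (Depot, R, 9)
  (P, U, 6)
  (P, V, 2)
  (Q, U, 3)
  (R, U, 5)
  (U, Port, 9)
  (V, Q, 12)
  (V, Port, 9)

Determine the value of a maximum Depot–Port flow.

Augment Depot→P→U→Port: bottleneck 6, flow now 6.
Augment Depot→P→V→Port: bottleneck 2, flow now 8.
Augment Depot→Q→U→Port: bottleneck 3, flow now 11.
No augmenting path remains; maximum flow = 11.
In the residual graph, reachable from Depot: {Depot, P, Q, R, U}.
Min-cut edges: P→V (2), U→Port (9); capacity 2 + 9 = 11.
This cut is saturated, so no flow can exceed 11.

11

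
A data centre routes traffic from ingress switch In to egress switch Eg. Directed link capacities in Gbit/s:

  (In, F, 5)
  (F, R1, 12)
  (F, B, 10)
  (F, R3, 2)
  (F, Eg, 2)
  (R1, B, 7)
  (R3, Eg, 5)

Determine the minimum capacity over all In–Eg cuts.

Augment In→F→Eg: bottleneck 2, flow now 2.
Augment In→F→R3→Eg: bottleneck 2, flow now 4.
No augmenting path remains; maximum flow = 4.
By max-flow min-cut, the minimum cut capacity equals the max flow.
In the residual graph, reachable from In: {In, F, R1, B}.
Min-cut edges: F→R3 (2), F→Eg (2); capacity 2 + 2 = 4.

4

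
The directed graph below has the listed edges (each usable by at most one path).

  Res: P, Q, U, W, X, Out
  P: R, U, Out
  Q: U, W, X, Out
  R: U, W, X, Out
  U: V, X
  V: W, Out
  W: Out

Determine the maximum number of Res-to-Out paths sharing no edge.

Assign every edge capacity 1; by Menger, the answer equals the max flow.
Path Res→Out (+1); total 1.
Path Res→P→Out (+1); total 2.
Path Res→Q→Out (+1); total 3.
Path Res→W→Out (+1); total 4.
Path Res→U→V→Out (+1); total 5.
No residual Res→Out path; max flow = 5.
Certifying cut of size 5: {Res→Out, Res→P, Res→Q, Res→U, Res→W}.

5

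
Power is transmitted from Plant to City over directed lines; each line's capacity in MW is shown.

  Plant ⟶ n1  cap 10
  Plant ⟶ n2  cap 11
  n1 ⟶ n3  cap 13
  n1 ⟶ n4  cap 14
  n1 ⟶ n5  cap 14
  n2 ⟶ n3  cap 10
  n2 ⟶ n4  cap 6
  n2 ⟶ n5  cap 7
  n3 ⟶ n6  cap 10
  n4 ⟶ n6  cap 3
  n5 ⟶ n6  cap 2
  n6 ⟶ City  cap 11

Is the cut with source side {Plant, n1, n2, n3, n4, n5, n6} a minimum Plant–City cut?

Yes — it is a minimum cut (capacity 11).

Given cut capacity: 11 = 11.
Augment Plant→n1→n3→n6→City: bottleneck 10, flow now 10.
Augment Plant→n2→n4→n6→City: bottleneck 1, flow now 11.
No augmenting path remains; maximum flow = 11.
Cut capacity 11 equals the max flow, so it is a minimum cut.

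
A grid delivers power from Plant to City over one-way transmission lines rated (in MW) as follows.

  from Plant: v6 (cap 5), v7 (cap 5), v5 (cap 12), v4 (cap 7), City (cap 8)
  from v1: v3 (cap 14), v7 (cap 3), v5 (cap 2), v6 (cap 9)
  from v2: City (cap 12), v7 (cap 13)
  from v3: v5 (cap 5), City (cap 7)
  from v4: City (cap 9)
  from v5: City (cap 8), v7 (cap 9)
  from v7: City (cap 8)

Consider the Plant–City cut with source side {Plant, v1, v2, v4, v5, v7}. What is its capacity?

Edges leaving {Plant, v1, v2, v4, v5, v7}: Plant→v6 (5), Plant→City (8), v1→v3 (14), v1→v6 (9), v2→City (12), v4→City (9), v5→City (8), v7→City (8).
Cut capacity = 5 + 8 + 14 + 9 + 12 + 9 + 8 + 8 = 73.

73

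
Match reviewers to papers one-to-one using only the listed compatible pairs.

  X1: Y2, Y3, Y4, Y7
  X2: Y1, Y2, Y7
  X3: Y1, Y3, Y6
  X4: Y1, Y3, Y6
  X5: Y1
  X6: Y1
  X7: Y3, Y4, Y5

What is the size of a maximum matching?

Unit-capacity flow: source→left, listed edges, right→sink; max matching = max flow.
Augmenting path X1→Y2 (+1); matched 1.
Augmenting path X2→Y1 (+1); matched 2.
Augmenting path X3→Y3 (+1); matched 3.
Augmenting path X4→Y6 (+1); matched 4.
Augmenting path X7→Y4 (+1); matched 5.
Augmenting path X5→Y1→X2→Y7 (+1); matched 6.
No augmenting path remains; maximum matching = 6.
König certificate: {X1, X2, X3, X4, X7, Y1} is a vertex cover of size 6 (every listed pair touches it), so no matching can be larger.

6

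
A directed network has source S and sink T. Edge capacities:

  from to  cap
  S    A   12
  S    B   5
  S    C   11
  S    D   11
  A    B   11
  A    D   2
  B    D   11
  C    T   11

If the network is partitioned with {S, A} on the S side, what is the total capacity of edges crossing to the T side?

40

Edges leaving {S, A}: S→B (5), S→C (11), S→D (11), A→B (11), A→D (2).
Cut capacity = 5 + 11 + 11 + 11 + 2 = 40.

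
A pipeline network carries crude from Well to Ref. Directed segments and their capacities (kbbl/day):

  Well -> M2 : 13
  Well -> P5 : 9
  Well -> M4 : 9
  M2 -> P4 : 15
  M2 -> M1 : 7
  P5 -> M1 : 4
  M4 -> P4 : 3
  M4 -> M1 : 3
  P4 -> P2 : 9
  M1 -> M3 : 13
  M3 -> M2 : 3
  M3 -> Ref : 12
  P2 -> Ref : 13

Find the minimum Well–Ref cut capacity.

21

Augment Well→M2→P4→P2→Ref: bottleneck 9, flow now 9.
Augment Well→M2→M1→M3→Ref: bottleneck 4, flow now 13.
Augment Well→P5→M1→M3→Ref: bottleneck 4, flow now 17.
Augment Well→M4→M1→M3→Ref: bottleneck 3, flow now 20.
Augment Well→M4→P4→M2→M1→M3→Ref: bottleneck 1, flow now 21. (uses reverse residual edge)
No augmenting path remains; maximum flow = 21.
By max-flow min-cut, the minimum cut capacity equals the max flow.
In the residual graph, reachable from Well: {Well, M2, P5, M4, P4, M1, M3}.
Min-cut edges: P4→P2 (9), M3→Ref (12); capacity 9 + 12 = 21.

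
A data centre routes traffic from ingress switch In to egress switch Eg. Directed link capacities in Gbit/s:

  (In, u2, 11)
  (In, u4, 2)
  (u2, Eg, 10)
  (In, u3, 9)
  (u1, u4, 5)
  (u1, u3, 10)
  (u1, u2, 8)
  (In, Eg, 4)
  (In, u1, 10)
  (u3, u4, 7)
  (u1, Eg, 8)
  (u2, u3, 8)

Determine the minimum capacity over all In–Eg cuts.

22

Augment In→Eg: bottleneck 4, flow now 4.
Augment In→u1→Eg: bottleneck 8, flow now 12.
Augment In→u2→Eg: bottleneck 10, flow now 22.
No augmenting path remains; maximum flow = 22.
By max-flow min-cut, the minimum cut capacity equals the max flow.
In the residual graph, reachable from In: {In, u1, u2, u3, u4}.
Min-cut edges: In→Eg (4), u1→Eg (8), u2→Eg (10); capacity 4 + 8 + 10 = 22.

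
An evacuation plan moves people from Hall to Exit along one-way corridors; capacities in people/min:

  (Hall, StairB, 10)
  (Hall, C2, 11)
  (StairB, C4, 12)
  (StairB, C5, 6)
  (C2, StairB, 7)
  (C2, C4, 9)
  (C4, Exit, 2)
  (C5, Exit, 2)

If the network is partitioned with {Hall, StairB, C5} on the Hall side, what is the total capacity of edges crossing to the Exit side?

25

Edges leaving {Hall, StairB, C5}: Hall→C2 (11), StairB→C4 (12), C5→Exit (2).
Cut capacity = 11 + 12 + 2 = 25.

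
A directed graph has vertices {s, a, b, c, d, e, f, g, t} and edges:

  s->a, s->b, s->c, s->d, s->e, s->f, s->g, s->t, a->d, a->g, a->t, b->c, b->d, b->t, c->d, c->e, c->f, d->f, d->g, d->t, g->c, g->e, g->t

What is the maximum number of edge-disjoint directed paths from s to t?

5

Assign every edge capacity 1; by Menger, the answer equals the max flow.
Path s→t (+1); total 1.
Path s→a→t (+1); total 2.
Path s→b→t (+1); total 3.
Path s→d→t (+1); total 4.
Path s→g→t (+1); total 5.
No residual s→t path; max flow = 5.
Certifying cut of size 5: {d→t, g→t, s→a, s→b, s→t}.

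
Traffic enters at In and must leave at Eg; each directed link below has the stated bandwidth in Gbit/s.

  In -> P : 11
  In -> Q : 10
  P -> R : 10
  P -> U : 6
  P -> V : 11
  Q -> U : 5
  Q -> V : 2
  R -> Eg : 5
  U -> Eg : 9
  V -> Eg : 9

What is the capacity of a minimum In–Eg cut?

Augment In→P→R→Eg: bottleneck 5, flow now 5.
Augment In→P→U→Eg: bottleneck 6, flow now 11.
Augment In→Q→U→Eg: bottleneck 3, flow now 14.
Augment In→Q→V→Eg: bottleneck 2, flow now 16.
Augment In→Q→U→P→V→Eg: bottleneck 2, flow now 18. (uses reverse residual edge)
No augmenting path remains; maximum flow = 18.
By max-flow min-cut, the minimum cut capacity equals the max flow.
In the residual graph, reachable from In: {In, Q}.
Min-cut edges: In→P (11), Q→U (5), Q→V (2); capacity 11 + 5 + 2 = 18.

18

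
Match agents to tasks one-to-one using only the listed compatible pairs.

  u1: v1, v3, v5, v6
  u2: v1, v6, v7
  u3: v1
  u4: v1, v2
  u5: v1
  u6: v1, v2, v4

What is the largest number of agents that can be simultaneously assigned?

5

Unit-capacity flow: source→left, listed edges, right→sink; max matching = max flow.
Augmenting path u1→v1 (+1); matched 1.
Augmenting path u2→v6 (+1); matched 2.
Augmenting path u4→v2 (+1); matched 3.
Augmenting path u6→v4 (+1); matched 4.
Augmenting path u3→v1→u1→v3 (+1); matched 5.
No augmenting path remains; maximum matching = 5.
König certificate: {u1, u2, u4, u6, v1} is a vertex cover of size 5 (every listed pair touches it), so no matching can be larger.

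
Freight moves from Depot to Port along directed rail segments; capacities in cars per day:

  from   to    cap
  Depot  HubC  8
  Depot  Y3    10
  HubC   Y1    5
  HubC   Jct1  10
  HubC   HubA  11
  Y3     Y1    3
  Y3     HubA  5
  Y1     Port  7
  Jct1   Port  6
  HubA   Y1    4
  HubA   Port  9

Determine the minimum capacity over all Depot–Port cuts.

Augment Depot→HubC→Y1→Port: bottleneck 5, flow now 5.
Augment Depot→HubC→Jct1→Port: bottleneck 3, flow now 8.
Augment Depot→Y3→Y1→Port: bottleneck 2, flow now 10.
Augment Depot→Y3→HubA→Port: bottleneck 5, flow now 15.
Augment Depot→Y3→Y1→HubC→Jct1→Port: bottleneck 1, flow now 16. (uses reverse residual edge)
No augmenting path remains; maximum flow = 16.
By max-flow min-cut, the minimum cut capacity equals the max flow.
In the residual graph, reachable from Depot: {Depot, Y3}.
Min-cut edges: Depot→HubC (8), Y3→Y1 (3), Y3→HubA (5); capacity 8 + 3 + 5 = 16.

16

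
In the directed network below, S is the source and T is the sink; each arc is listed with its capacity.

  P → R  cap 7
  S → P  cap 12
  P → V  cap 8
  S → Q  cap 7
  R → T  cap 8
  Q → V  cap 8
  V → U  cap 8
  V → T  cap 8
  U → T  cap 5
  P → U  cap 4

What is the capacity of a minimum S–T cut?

Augment S→P→R→T: bottleneck 7, flow now 7.
Augment S→P→U→T: bottleneck 4, flow now 11.
Augment S→P→V→T: bottleneck 1, flow now 12.
Augment S→Q→V→T: bottleneck 7, flow now 19.
No augmenting path remains; maximum flow = 19.
By max-flow min-cut, the minimum cut capacity equals the max flow.
In the residual graph, reachable from S: {S}.
Min-cut edges: S→P (12), S→Q (7); capacity 12 + 7 = 19.

19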